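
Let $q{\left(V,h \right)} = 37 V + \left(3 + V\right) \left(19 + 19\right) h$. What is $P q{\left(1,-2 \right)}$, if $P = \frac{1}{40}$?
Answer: $- \frac{267}{40} \approx -6.675$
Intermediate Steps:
$q{\left(V,h \right)} = 37 V + h \left(114 + 38 V\right)$ ($q{\left(V,h \right)} = 37 V + \left(3 + V\right) 38 h = 37 V + \left(114 + 38 V\right) h = 37 V + h \left(114 + 38 V\right)$)
$P = \frac{1}{40} \approx 0.025$
$P q{\left(1,-2 \right)} = \frac{37 \cdot 1 + 114 \left(-2\right) + 38 \cdot 1 \left(-2\right)}{40} = \frac{37 - 228 - 76}{40} = \frac{1}{40} \left(-267\right) = - \frac{267}{40}$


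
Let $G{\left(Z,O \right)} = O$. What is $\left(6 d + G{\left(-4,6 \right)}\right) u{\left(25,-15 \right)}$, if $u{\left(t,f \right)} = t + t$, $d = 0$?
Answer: $300$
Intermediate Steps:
$u{\left(t,f \right)} = 2 t$
$\left(6 d + G{\left(-4,6 \right)}\right) u{\left(25,-15 \right)} = \left(6 \cdot 0 + 6\right) 2 \cdot 25 = \left(0 + 6\right) 50 = 6 \cdot 50 = 300$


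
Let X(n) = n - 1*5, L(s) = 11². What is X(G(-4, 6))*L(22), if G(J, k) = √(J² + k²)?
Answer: -605 + 242*√13 ≈ 267.54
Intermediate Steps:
L(s) = 121
X(n) = -5 + n (X(n) = n - 5 = -5 + n)
X(G(-4, 6))*L(22) = (-5 + √((-4)² + 6²))*121 = (-5 + √(16 + 36))*121 = (-5 + √52)*121 = (-5 + 2*√13)*121 = -605 + 242*√13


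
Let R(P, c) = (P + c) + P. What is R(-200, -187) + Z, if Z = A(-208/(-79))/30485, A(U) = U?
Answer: -108744669/185255 ≈ -587.00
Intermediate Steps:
R(P, c) = c + 2*P
Z = 16/185255 (Z = -208/(-79)/30485 = -208*(-1/79)*(1/30485) = (208/79)*(1/30485) = 16/185255 ≈ 8.6367e-5)
R(-200, -187) + Z = (-187 + 2*(-200)) + 16/185255 = (-187 - 400) + 16/185255 = -587 + 16/185255 = -108744669/185255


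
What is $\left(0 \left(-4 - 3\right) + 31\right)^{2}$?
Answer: $961$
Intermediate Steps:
$\left(0 \left(-4 - 3\right) + 31\right)^{2} = \left(0 \left(-7\right) + 31\right)^{2} = \left(0 + 31\right)^{2} = 31^{2} = 961$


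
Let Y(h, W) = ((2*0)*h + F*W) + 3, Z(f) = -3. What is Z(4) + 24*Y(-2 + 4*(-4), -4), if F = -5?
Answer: 549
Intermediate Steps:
Y(h, W) = 3 - 5*W (Y(h, W) = ((2*0)*h - 5*W) + 3 = (0*h - 5*W) + 3 = (0 - 5*W) + 3 = -5*W + 3 = 3 - 5*W)
Z(4) + 24*Y(-2 + 4*(-4), -4) = -3 + 24*(3 - 5*(-4)) = -3 + 24*(3 + 20) = -3 + 24*23 = -3 + 552 = 549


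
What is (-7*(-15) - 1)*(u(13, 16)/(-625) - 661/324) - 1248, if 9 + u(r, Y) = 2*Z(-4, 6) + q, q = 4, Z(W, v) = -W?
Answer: -73946522/50625 ≈ -1460.7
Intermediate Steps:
u(r, Y) = 3 (u(r, Y) = -9 + (2*(-1*(-4)) + 4) = -9 + (2*4 + 4) = -9 + (8 + 4) = -9 + 12 = 3)
(-7*(-15) - 1)*(u(13, 16)/(-625) - 661/324) - 1248 = (-7*(-15) - 1)*(3/(-625) - 661/324) - 1248 = (105 - 1)*(3*(-1/625) - 661*1/324) - 1248 = 104*(-3/625 - 661/324) - 1248 = 104*(-414097/202500) - 1248 = -10766522/50625 - 1248 = -73946522/50625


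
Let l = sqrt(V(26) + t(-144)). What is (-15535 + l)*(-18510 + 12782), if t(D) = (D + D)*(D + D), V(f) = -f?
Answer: 88984480 - 5728*sqrt(82918) ≈ 8.7335e+7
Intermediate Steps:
t(D) = 4*D**2 (t(D) = (2*D)*(2*D) = 4*D**2)
l = sqrt(82918) (l = sqrt(-1*26 + 4*(-144)**2) = sqrt(-26 + 4*20736) = sqrt(-26 + 82944) = sqrt(82918) ≈ 287.96)
(-15535 + l)*(-18510 + 12782) = (-15535 + sqrt(82918))*(-18510 + 12782) = (-15535 + sqrt(82918))*(-5728) = 88984480 - 5728*sqrt(82918)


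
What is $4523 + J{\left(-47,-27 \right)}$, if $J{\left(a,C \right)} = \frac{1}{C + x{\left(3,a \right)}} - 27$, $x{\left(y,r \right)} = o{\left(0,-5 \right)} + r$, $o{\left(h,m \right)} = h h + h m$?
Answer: $\frac{332703}{74} \approx 4496.0$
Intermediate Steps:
$o{\left(h,m \right)} = h^{2} + h m$
$x{\left(y,r \right)} = r$ ($x{\left(y,r \right)} = 0 \left(0 - 5\right) + r = 0 \left(-5\right) + r = 0 + r = r$)
$J{\left(a,C \right)} = -27 + \frac{1}{C + a}$ ($J{\left(a,C \right)} = \frac{1}{C + a} - 27 = -27 + \frac{1}{C + a}$)
$4523 + J{\left(-47,-27 \right)} = 4523 + \frac{1 - -729 - -1269}{-27 - 47} = 4523 + \frac{1 + 729 + 1269}{-74} = 4523 - \frac{1999}{74} = \frac{332703}{74}$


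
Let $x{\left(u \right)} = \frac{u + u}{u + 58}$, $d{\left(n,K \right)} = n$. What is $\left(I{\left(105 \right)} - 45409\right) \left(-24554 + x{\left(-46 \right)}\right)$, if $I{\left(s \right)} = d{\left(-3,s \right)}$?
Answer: $\frac{3346183220}{3} \approx 1.1154 \cdot 10^{9}$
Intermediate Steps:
$I{\left(s \right)} = -3$
$x{\left(u \right)} = \frac{2 u}{58 + u}$
$\left(I{\left(105 \right)} - 45409\right) \left(-24554 + x{\left(-46 \right)}\right) = \left(-3 - 45409\right) \left(-24554 + 2 \left(-46\right) \frac{1}{58 - 46}\right) = - 45412 \left(-24554 + 2 \left(-46\right) \frac{1}{12}\right) = - 45412 \left(-24554 - \frac{23}{3}\right) = \left(-45412\right) \left(- \frac{73685}{3}\right) = \frac{3346183220}{3}$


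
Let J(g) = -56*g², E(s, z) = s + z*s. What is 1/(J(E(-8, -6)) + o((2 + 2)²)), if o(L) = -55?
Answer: -1/89655 ≈ -1.1154e-5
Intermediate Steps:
E(s, z) = s + s*z
1/(J(E(-8, -6)) + o((2 + 2)²)) = 1/(-56*64*(1 - 6)² - 55) = 1/(-56*(-8*(-5))² - 55) = 1/(-56*40² - 55) = 1/(-56*1600 - 55) = 1/(-89600 - 55) = 1/(-89655) = -1/89655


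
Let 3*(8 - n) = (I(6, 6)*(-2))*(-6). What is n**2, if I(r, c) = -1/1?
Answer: 144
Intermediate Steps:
I(r, c) = -1 (I(r, c) = -1*1 = -1)
n = 12 (n = 8 - (-1*(-2))*(-6)/3 = 8 - 2*(-6)/3 = 8 - 1/3*(-12) = 8 + 4 = 12)
n**2 = 12**2 = 144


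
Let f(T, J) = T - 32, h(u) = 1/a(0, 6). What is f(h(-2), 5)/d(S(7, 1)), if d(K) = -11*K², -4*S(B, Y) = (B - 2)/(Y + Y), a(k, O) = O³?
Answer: 55288/7425 ≈ 7.4462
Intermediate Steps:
h(u) = 1/216 (h(u) = 1/(6³) = 1/216)
S(B, Y) = -(-2 + B)/(8*Y) (S(B, Y) = -(B - 2)/(4*(Y + Y)) = -(-2 + B)/(4*(2*Y)) = -(-2 + B)*1/(2*Y)/4 = -(-2 + B)/(8*Y))
f(T, J) = -32 + T
f(h(-2), 5)/d(S(7, 1)) = (-32 + 1/216)/((-11*(2 - 1*7)²/64)) = -6911*(-64/(11*(2 - 7)²))/216 = -6911/(216*((-11*((⅛)*1*(-5))²))) = -6911/(216*((-11*(-5/8)²))) = -6911/(216*((-11*25/64))) = -6911/(216*(-275/64)) = -6911/216*(-64/275) = 55288/7425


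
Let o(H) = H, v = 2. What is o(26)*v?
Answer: 52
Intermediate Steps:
o(26)*v = 26*2 = 52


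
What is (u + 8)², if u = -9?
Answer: 1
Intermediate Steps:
(u + 8)² = (-9 + 8)² = (-1)² = 1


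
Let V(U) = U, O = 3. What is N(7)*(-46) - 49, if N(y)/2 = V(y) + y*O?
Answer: -2625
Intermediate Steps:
N(y) = 8*y (N(y) = 2*(y + y*3) = 2*(y + 3*y) = 2*(4*y) = 8*y)
N(7)*(-46) - 49 = (8*7)*(-46) - 49 = 56*(-46) - 49 = -2576 - 49 = -2625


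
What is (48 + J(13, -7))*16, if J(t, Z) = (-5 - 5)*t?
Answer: -1312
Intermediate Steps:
J(t, Z) = -10*t
(48 + J(13, -7))*16 = (48 - 10*13)*16 = (48 - 130)*16 = -82*16 = -1312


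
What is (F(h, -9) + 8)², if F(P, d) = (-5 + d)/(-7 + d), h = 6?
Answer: 5041/64 ≈ 78.766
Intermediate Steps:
F(P, d) = (-5 + d)/(-7 + d)
(F(h, -9) + 8)² = ((-5 - 9)/(-7 - 9) + 8)² = (-14/(-16) + 8)² = (-1/16*(-14) + 8)² = (7/8 + 8)² = (71/8)² = 5041/64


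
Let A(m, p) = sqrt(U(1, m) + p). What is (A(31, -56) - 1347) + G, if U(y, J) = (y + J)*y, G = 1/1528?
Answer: -2058215/1528 + 2*I*sqrt(6) ≈ -1347.0 + 4.899*I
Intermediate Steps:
G = 1/1528 ≈ 0.00065445
U(y, J) = y*(J + y) (U(y, J) = (J + y)*y = y*(J + y))
A(m, p) = sqrt(1 + m + p) (A(m, p) = sqrt(1*(m + 1) + p) = sqrt(1*(1 + m) + p) = sqrt((1 + m) + p) = sqrt(1 + m + p))
(A(31, -56) - 1347) + G = (sqrt(1 + 31 - 56) - 1347) + 1/1528 = (sqrt(-24) - 1347) + 1/1528 = (2*I*sqrt(6) - 1347) + 1/1528 = (-1347 + 2*I*sqrt(6)) + 1/1528 = -2058215/1528 + 2*I*sqrt(6)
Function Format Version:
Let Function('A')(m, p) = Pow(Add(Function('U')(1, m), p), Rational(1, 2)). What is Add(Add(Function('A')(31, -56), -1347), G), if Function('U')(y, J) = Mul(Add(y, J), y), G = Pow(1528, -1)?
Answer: Add(Rational(-2058215, 1528), Mul(2, I, Pow(6, Rational(1, 2)))) ≈ Add(-1347.0, Mul(4.8990, I))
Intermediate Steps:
G = Rational(1, 1528) ≈ 0.00065445
Function('U')(y, J) = Mul(y, Add(J, y)) (Function('U')(y, J) = Mul(Add(J, y), y) = Mul(y, Add(J, y)))
Function('A')(m, p) = Pow(Add(1, m, p), Rational(1, 2)) (Function('A')(m, p) = Pow(Add(Mul(1, Add(m, 1)), p), Rational(1, 2)) = Pow(Add(Mul(1, Add(1, m)), p), Rational(1, 2)) = Pow(Add(Add(1, m), p), Rational(1, 2)) = Pow(Add(1, m, p), Rational(1, 2)))
Add(Add(Function('A')(31, -56), -1347), G) = Add(Add(Pow(Add(1, 31, -56), Rational(1, 2)), -1347), Rational(1, 1528)) = Add(Add(Pow(-24, Rational(1, 2)), -1347), Rational(1, 1528)) = Add(Add(Mul(2, I, Pow(6, Rational(1, 2))), -1347), Rational(1, 1528)) = Add(Add(-1347, Mul(2, I, Pow(6, Rational(1, 2)))), Rational(1, 1528)) = Add(Rational(-2058215, 1528), Mul(2, I, Pow(6, Rational(1, 2))))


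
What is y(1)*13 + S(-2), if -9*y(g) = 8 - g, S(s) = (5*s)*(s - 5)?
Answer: 539/9 ≈ 59.889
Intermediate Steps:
S(s) = 5*s*(-5 + s) (S(s) = (5*s)*(-5 + s) = 5*s*(-5 + s))
y(g) = -8/9 + g/9 (y(g) = -(8 - g)/9 = -8/9 + g/9)
y(1)*13 + S(-2) = (-8/9 + (⅑)*1)*13 + 5*(-2)*(-5 - 2) = (-8/9 + ⅑)*13 + 5*(-2)*(-7) = -7/9*13 + 70 = -91/9 + 70 = 539/9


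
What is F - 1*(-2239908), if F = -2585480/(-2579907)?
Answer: 5778756914036/2579907 ≈ 2.2399e+6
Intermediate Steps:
F = 2585480/2579907 (F = -2585480*(-1/2579907) = 2585480/2579907 ≈ 1.0022)
F - 1*(-2239908) = 2585480/2579907 - 1*(-2239908) = 2585480/2579907 + 2239908 = 5778756914036/2579907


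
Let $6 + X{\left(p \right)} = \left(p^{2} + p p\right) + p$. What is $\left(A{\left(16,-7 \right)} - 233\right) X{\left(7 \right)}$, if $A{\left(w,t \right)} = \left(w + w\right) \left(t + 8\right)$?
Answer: $-19899$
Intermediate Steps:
$A{\left(w,t \right)} = 2 w \left(8 + t\right)$
$X{\left(p \right)} = -6 + p + 2 p^{2}$ ($X{\left(p \right)} = -6 + \left(\left(p^{2} + p p\right) + p\right) = -6 + \left(\left(p^{2} + p^{2}\right) + p\right) = -6 + \left(2 p^{2} + p\right) = -6 + \left(p + 2 p^{2}\right) = -6 + p + 2 p^{2}$)
$\left(A{\left(16,-7 \right)} - 233\right) X{\left(7 \right)} = \left(2 \cdot 16 \left(8 - 7\right) - 233\right) \left(-6 + 7 + 2 \cdot 7^{2}\right) = \left(2 \cdot 16 \cdot 1 - 233\right) \left(-6 + 7 + 2 \cdot 49\right) = \left(32 - 233\right) \left(-6 + 7 + 98\right) = \left(-201\right) 99 = -19899$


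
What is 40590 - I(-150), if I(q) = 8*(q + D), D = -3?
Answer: 41814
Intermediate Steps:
I(q) = -24 + 8*q (I(q) = 8*(q - 3) = 8*(-3 + q) = -24 + 8*q)
40590 - I(-150) = 40590 - (-24 + 8*(-150)) = 40590 - (-24 - 1200) = 40590 - 1*(-1224) = 40590 + 1224 = 41814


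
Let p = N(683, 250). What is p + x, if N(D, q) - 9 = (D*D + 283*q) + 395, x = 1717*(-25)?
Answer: 494718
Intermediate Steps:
x = -42925
N(D, q) = 404 + D**2 + 283*q (N(D, q) = 9 + ((D*D + 283*q) + 395) = 9 + ((D**2 + 283*q) + 395) = 9 + (395 + D**2 + 283*q) = 404 + D**2 + 283*q)
p = 537643 (p = 404 + 683**2 + 283*250 = 404 + 466489 + 70750 = 537643)
p + x = 537643 - 42925 = 494718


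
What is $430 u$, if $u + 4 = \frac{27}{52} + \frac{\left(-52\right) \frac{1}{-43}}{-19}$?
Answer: $- \frac{752905}{494} \approx -1524.1$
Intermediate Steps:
$u = - \frac{150581}{42484}$ ($u = -4 + \left(\frac{27}{52} + \frac{\left(-52\right) \frac{1}{-43}}{-19}\right) = -4 + \left(27 \cdot \frac{1}{52} + \left(-52\right) \left(- \frac{1}{43}\right) \left(- \frac{1}{19}\right)\right) = -4 + \left(\frac{27}{52} + \frac{52}{43} \left(- \frac{1}{19}\right)\right) = -4 + \left(\frac{27}{52} - \frac{52}{817}\right) = -4 + \frac{19355}{42484} = - \frac{150581}{42484} \approx -3.5444$)
$430 u = 430 \left(- \frac{150581}{42484}\right) = - \frac{752905}{494}$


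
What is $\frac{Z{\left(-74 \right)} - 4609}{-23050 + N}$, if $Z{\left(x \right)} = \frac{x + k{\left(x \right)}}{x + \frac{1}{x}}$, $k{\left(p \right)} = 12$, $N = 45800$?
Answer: $- \frac{5047781}{24920350} \approx -0.20256$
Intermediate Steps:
$Z{\left(x \right)} = \frac{12 + x}{x + \frac{1}{x}}$ ($Z{\left(x \right)} = \frac{x + 12}{x + \frac{1}{x}} = \frac{12 + x}{x + \frac{1}{x}}$)
$\frac{Z{\left(-74 \right)} - 4609}{-23050 + N} = \frac{- \frac{74 \left(12 - 74\right)}{1 + \left(-74\right)^{2}} - 4609}{-23050 + 45800} = \frac{\left(-74\right) \frac{1}{1 + 5476} \left(-62\right) - 4609}{22750} = \left(\left(-74\right) \frac{1}{5477} \left(-62\right) - 4609\right) \frac{1}{22750} = \left(\frac{4588}{5477} - 4609\right) \frac{1}{22750} = \left(- \frac{25238905}{5477}\right) \frac{1}{22750} = - \frac{5047781}{24920350}$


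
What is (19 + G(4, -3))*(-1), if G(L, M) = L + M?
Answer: -20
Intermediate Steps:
(19 + G(4, -3))*(-1) = (19 + (4 - 3))*(-1) = (19 + 1)*(-1) = 20*(-1) = -20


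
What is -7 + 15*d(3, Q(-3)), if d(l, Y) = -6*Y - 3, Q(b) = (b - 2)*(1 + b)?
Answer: -952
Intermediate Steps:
Q(b) = (1 + b)*(-2 + b) (Q(b) = (-2 + b)*(1 + b) = (1 + b)*(-2 + b))
d(l, Y) = -3 - 6*Y
-7 + 15*d(3, Q(-3)) = -7 + 15*(-3 - 6*(-2 + (-3)**2 - 1*(-3))) = -7 + 15*(-3 - 6*(-2 + 9 + 3)) = -7 + 15*(-3 - 6*10) = -7 + 15*(-3 - 60) = -7 + 15*(-63) = -7 - 945 = -952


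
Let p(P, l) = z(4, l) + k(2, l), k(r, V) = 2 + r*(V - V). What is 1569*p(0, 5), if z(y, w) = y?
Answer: 9414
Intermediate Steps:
k(r, V) = 2 (k(r, V) = 2 + r*0 = 2 + 0 = 2)
p(P, l) = 6 (p(P, l) = 4 + 2 = 6)
1569*p(0, 5) = 1569*6 = 9414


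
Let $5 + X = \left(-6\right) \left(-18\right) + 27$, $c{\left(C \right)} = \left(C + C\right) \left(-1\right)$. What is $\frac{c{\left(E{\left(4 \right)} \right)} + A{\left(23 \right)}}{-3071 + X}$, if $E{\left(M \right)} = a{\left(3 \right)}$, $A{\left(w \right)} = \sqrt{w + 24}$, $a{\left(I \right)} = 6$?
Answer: $\frac{12}{2941} - \frac{\sqrt{47}}{2941} \approx 0.0017492$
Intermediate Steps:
$A{\left(w \right)} = \sqrt{24 + w}$
$E{\left(M \right)} = 6$
$c{\left(C \right)} = - 2 C$ ($c{\left(C \right)} = 2 C \left(-1\right) = - 2 C$)
$X = 130$ ($X = -5 + \left(\left(-6\right) \left(-18\right) + 27\right) = -5 + \left(108 + 27\right) = -5 + 135 = 130$)
$\frac{c{\left(E{\left(4 \right)} \right)} + A{\left(23 \right)}}{-3071 + X} = \frac{\left(-2\right) 6 + \sqrt{24 + 23}}{-3071 + 130} = \frac{-12 + \sqrt{47}}{-2941} = \left(-12 + \sqrt{47}\right) \left(- \frac{1}{2941}\right) = \frac{12}{2941} - \frac{\sqrt{47}}{2941}$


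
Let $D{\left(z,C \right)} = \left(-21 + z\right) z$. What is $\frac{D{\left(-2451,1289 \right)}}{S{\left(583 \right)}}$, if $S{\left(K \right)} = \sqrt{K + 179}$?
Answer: $\frac{1009812 \sqrt{762}}{127} \approx 2.1949 \cdot 10^{5}$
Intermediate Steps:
$D{\left(z,C \right)} = z \left(-21 + z\right)$
$S{\left(K \right)} = \sqrt{179 + K}$
$\frac{D{\left(-2451,1289 \right)}}{S{\left(583 \right)}} = \frac{\left(-2451\right) \left(-21 - 2451\right)}{\sqrt{179 + 583}} = \frac{\left(-2451\right) \left(-2472\right)}{\sqrt{762}} = 6058872 \frac{\sqrt{762}}{762} = \frac{1009812 \sqrt{762}}{127}$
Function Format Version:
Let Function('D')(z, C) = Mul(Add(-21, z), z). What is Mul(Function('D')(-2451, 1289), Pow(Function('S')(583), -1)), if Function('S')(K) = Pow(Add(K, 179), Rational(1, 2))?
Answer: Mul(Rational(1009812, 127), Pow(762, Rational(1, 2))) ≈ 2.1949e+5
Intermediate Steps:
Function('D')(z, C) = Mul(z, Add(-21, z))
Function('S')(K) = Pow(Add(179, K), Rational(1, 2))
Mul(Function('D')(-2451, 1289), Pow(Function('S')(583), -1)) = Mul(Mul(-2451, Add(-21, -2451)), Pow(Pow(Add(179, 583), Rational(1, 2)), -1)) = Mul(Mul(-2451, -2472), Pow(Pow(762, Rational(1, 2)), -1)) = Mul(6058872, Mul(Rational(1, 762), Pow(762, Rational(1, 2)))) = Mul(Rational(1009812, 127), Pow(762, Rational(1, 2)))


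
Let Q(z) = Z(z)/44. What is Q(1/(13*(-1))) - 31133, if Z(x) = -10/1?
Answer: -684931/22 ≈ -31133.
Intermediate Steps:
Z(x) = -10 (Z(x) = -10*1 = -10)
Q(z) = -5/22 (Q(z) = -10/44 = -10*1/44 = -5/22)
Q(1/(13*(-1))) - 31133 = -5/22 - 31133 = -684931/22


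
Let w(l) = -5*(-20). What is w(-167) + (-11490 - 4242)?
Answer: -15632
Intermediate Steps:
w(l) = 100
w(-167) + (-11490 - 4242) = 100 + (-11490 - 4242) = 100 - 15732 = -15632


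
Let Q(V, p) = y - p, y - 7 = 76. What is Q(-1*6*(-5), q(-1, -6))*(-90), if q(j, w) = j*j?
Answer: -7380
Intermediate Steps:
y = 83 (y = 7 + 76 = 83)
q(j, w) = j**2
Q(V, p) = 83 - p
Q(-1*6*(-5), q(-1, -6))*(-90) = (83 - 1*(-1)**2)*(-90) = (83 - 1*1)*(-90) = (83 - 1)*(-90) = 82*(-90) = -7380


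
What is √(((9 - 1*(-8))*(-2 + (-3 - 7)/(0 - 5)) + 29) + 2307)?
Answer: 4*√146 ≈ 48.332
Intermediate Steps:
√(((9 - 1*(-8))*(-2 + (-3 - 7)/(0 - 5)) + 29) + 2307) = √(((9 + 8)*(-2 - 10/(-5)) + 29) + 2307) = √((17*(-2 - 10*(-⅕)) + 29) + 2307) = √((17*(-2 + 2) + 29) + 2307) = √((17*0 + 29) + 2307) = √((0 + 29) + 2307) = √(29 + 2307) = √2336 = 4*√146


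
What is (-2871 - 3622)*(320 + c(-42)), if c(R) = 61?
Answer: -2473833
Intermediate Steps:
(-2871 - 3622)*(320 + c(-42)) = (-2871 - 3622)*(320 + 61) = -6493*381 = -2473833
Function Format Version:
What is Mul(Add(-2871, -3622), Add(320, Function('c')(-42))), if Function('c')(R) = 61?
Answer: -2473833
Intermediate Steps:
Mul(Add(-2871, -3622), Add(320, Function('c')(-42))) = Mul(Add(-2871, -3622), Add(320, 61)) = Mul(-6493, 381) = -2473833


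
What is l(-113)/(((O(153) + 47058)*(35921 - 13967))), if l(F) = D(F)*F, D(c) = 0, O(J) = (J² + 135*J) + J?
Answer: 0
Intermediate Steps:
O(J) = J² + 136*J
l(F) = 0 (l(F) = 0*F = 0)
l(-113)/(((O(153) + 47058)*(35921 - 13967))) = 0/(((153*(136 + 153) + 47058)*(35921 - 13967))) = 0/(((153*289 + 47058)*21954)) = 0/(((44217 + 47058)*21954)) = 0/((91275*21954)) = 0/2003851350 = 0*(1/2003851350) = 0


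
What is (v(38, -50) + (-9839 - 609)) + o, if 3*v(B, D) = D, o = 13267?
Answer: 8407/3 ≈ 2802.3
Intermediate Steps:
v(B, D) = D/3
(v(38, -50) + (-9839 - 609)) + o = ((1/3)*(-50) + (-9839 - 609)) + 13267 = (-50/3 - 10448) + 13267 = -31394/3 + 13267 = 8407/3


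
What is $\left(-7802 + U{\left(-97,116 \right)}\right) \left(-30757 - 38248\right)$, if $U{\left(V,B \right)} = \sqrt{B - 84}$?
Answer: $538377010 - 276020 \sqrt{2} \approx 5.3799 \cdot 10^{8}$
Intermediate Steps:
$U{\left(V,B \right)} = \sqrt{-84 + B}$
$\left(-7802 + U{\left(-97,116 \right)}\right) \left(-30757 - 38248\right) = \left(-7802 + \sqrt{-84 + 116}\right) \left(-30757 - 38248\right) = \left(-7802 + \sqrt{32}\right) \left(-69005\right) = \left(-7802 + 4 \sqrt{2}\right) \left(-69005\right) = 538377010 - 276020 \sqrt{2}$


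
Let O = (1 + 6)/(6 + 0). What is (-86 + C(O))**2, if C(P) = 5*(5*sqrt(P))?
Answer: 48751/6 - 2150*sqrt(42)/3 ≈ 3480.6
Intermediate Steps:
O = 7/6 ≈ 1.1667
C(P) = 25*sqrt(P)
(-86 + C(O))**2 = (-86 + 25*sqrt(7/6))**2 = (-86 + 25*(sqrt(42)/6))**2 = (-86 + 25*sqrt(42)/6)**2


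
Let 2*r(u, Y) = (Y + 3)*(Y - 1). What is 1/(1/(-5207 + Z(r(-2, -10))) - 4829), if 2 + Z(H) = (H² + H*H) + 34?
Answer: -4421/21349011 ≈ -0.00020708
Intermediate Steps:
r(u, Y) = (-1 + Y)*(3 + Y)/2 (r(u, Y) = ((Y + 3)*(Y - 1))/2 = ((3 + Y)*(-1 + Y))/2 = ((-1 + Y)*(3 + Y))/2 = (-1 + Y)*(3 + Y)/2)
Z(H) = 32 + 2*H² (Z(H) = -2 + ((H² + H*H) + 34) = -2 + ((H² + H²) + 34) = -2 + (2*H² + 34) = -2 + (34 + 2*H²) = 32 + 2*H²)
1/(1/(-5207 + Z(r(-2, -10))) - 4829) = 1/(1/(-5207 + (32 + 2*(-3/2 - 10 + (½)*(-10)²)²)) - 4829) = 1/(1/(-5207 + (32 + 2*(-3/2 - 10 + (½)*100)²)) - 4829) = 1/(1/(-5207 + (32 + 2*(-3/2 - 10 + 50)²)) - 4829) = 1/(1/(-5207 + (32 + 2*(77/2)²)) - 4829) = 1/(1/(-5207 + (32 + 2*(5929/4))) - 4829) = 1/(1/(-5207 + (32 + 5929/2)) - 4829) = 1/(1/(-5207 + 5993/2) - 4829) = 1/(1/(-4421/2) - 4829) = 1/(-2/4421 - 4829) = 1/(-21349011/4421) = -4421/21349011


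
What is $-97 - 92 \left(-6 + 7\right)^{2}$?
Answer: $-189$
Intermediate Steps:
$-97 - 92 \left(-6 + 7\right)^{2} = -97 - 92 \cdot 1^{2} = -97 - 92 = -189$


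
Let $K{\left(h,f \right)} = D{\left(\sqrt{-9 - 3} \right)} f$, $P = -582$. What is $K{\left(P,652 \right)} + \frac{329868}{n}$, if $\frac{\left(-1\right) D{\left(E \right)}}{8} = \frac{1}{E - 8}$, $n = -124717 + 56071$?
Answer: $\frac{6959290}{12787} + \frac{2608 i \sqrt{3}}{19} \approx 544.25 + 237.75 i$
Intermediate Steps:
$n = -68646$
$D{\left(E \right)} = - \frac{8}{-8 + E}$ ($D{\left(E \right)} = - \frac{8}{E - 8} = - \frac{8}{-8 + E}$)
$K{\left(h,f \right)} = - \frac{8 f}{-8 + 2 i \sqrt{3}}$ ($K{\left(h,f \right)} = - \frac{8}{-8 + \sqrt{-9 - 3}} f = - \frac{8}{-8 + \sqrt{-12}} f = - \frac{8}{-8 + 2 i \sqrt{3}} f = - \frac{8 f}{-8 + 2 i \sqrt{3}}$)
$K{\left(P,652 \right)} + \frac{329868}{n} = \left(\frac{16}{19} \cdot 652 + \frac{4}{19} i 652 \sqrt{3}\right) + \frac{329868}{-68646} = \left(\frac{10432}{19} + \frac{2608 i \sqrt{3}}{19}\right) + 329868 \left(- \frac{1}{68646}\right) = \left(\frac{10432}{19} + \frac{2608 i \sqrt{3}}{19}\right) - \frac{3234}{673} = \frac{6959290}{12787} + \frac{2608 i \sqrt{3}}{19}$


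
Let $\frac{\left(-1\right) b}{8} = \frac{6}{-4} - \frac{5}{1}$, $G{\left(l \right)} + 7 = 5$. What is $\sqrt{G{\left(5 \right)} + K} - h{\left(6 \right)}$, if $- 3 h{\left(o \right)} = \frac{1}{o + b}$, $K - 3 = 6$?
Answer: $\frac{1}{174} + \sqrt{7} \approx 2.6515$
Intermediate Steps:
$K = 9$ ($K = 3 + 6 = 9$)
$G{\left(l \right)} = -2$ ($G{\left(l \right)} = -7 + 5 = -2$)
$b = 52$ ($b = - 8 \left(\frac{6}{-4} - \frac{5}{1}\right) = - 8 \left(6 \left(- \frac{1}{4}\right) - 5\right) = - 8 \left(- \frac{3}{2} - 5\right) = \left(-8\right) \left(- \frac{13}{2}\right) = 52$)
$h{\left(o \right)} = - \frac{1}{3 \left(52 + o\right)}$ ($h{\left(o \right)} = - \frac{1}{3 \left(o + 52\right)} = - \frac{1}{3 \left(52 + o\right)}$)
$\sqrt{G{\left(5 \right)} + K} - h{\left(6 \right)} = \sqrt{-2 + 9} - - \frac{1}{156 + 3 \cdot 6} = \sqrt{7} - - \frac{1}{156 + 18} = \sqrt{7} - - \frac{1}{174} = \sqrt{7} + \frac{1}{174} = \frac{1}{174} + \sqrt{7}$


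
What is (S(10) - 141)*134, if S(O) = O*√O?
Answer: -18894 + 1340*√10 ≈ -14657.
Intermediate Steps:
S(O) = O^(3/2)
(S(10) - 141)*134 = (10^(3/2) - 141)*134 = (10*√10 - 141)*134 = (-141 + 10*√10)*134 = -18894 + 1340*√10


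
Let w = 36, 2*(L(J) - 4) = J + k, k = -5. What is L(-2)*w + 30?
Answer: 48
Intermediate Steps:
L(J) = 3/2 + J/2 (L(J) = 4 + (J - 5)/2 = 4 + (-5 + J)/2 = 4 + (-5/2 + J/2) = 3/2 + J/2)
L(-2)*w + 30 = (3/2 + (½)*(-2))*36 + 30 = (3/2 - 1)*36 + 30 = (½)*36 + 30 = 18 + 30 = 48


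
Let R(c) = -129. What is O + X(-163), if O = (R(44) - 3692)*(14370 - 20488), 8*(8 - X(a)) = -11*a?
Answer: 187013295/8 ≈ 2.3377e+7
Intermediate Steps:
X(a) = 8 + 11*a/8 (X(a) = 8 - (-11)*a/8 = 8 + 11*a/8)
O = 23376878 (O = (-129 - 3692)*(14370 - 20488) = -3821*(-6118) = 23376878)
O + X(-163) = 23376878 + (8 + (11/8)*(-163)) = 23376878 + (8 - 1793/8) = 23376878 - 1729/8 = 187013295/8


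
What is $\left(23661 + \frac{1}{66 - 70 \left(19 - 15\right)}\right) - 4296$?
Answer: $\frac{4144109}{214} \approx 19365.0$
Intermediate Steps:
$\left(23661 + \frac{1}{66 - 70 \left(19 - 15\right)}\right) - 4296 = \left(23661 + \frac{1}{66 - 280}\right) - 4296 = \left(23661 + \frac{1}{-214}\right) - 4296 = \left(23661 - \frac{1}{214}\right) - 4296 = \frac{5063453}{214} - 4296 = \frac{4144109}{214}$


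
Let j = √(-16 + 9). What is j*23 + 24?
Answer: 24 + 23*I*√7 ≈ 24.0 + 60.852*I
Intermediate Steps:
j = I*√7 (j = √(-7) = I*√7 ≈ 2.6458*I)
j*23 + 24 = (I*√7)*23 + 24 = 23*I*√7 + 24 = 24 + 23*I*√7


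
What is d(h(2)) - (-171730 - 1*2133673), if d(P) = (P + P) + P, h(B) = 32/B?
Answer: 2305451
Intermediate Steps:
d(P) = 3*P (d(P) = 2*P + P = 3*P)
d(h(2)) - (-171730 - 1*2133673) = 3*(32/2) - (-171730 - 1*2133673) = 3*(32*(½)) - (-171730 - 2133673) = 3*16 - 1*(-2305403) = 48 + 2305403 = 2305451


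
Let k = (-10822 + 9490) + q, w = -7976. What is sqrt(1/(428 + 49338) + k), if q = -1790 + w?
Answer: I*sqrt(27485914432322)/49766 ≈ 105.35*I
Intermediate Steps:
q = -9766 (q = -1790 - 7976 = -9766)
k = -11098 (k = (-10822 + 9490) - 9766 = -1332 - 9766 = -11098)
sqrt(1/(428 + 49338) + k) = sqrt(1/(428 + 49338) - 11098) = sqrt(1/49766 - 11098) = sqrt(-552303067/49766) = I*sqrt(27485914432322)/49766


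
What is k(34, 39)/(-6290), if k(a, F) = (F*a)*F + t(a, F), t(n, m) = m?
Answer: -51753/6290 ≈ -8.2278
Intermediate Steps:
k(a, F) = F + a*F**2 (k(a, F) = (F*a)*F + F = a*F**2 + F = F + a*F**2)
k(34, 39)/(-6290) = (39*(1 + 39*34))/(-6290) = (39*(1 + 1326))*(-1/6290) = (39*1327)*(-1/6290) = 51753*(-1/6290) = -51753/6290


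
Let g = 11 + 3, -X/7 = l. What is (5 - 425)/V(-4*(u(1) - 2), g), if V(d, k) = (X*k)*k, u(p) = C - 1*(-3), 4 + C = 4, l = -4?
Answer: -15/196 ≈ -0.076531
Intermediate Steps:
C = 0 (C = -4 + 4 = 0)
u(p) = 3 (u(p) = 0 - 1*(-3) = 0 + 3 = 3)
X = 28 (X = -7*(-4) = 28)
g = 14
V(d, k) = 28*k**2 (V(d, k) = (28*k)*k = 28*k**2)
(5 - 425)/V(-4*(u(1) - 2), g) = (5 - 425)/((28*14**2)) = -420/(28*196) = -420/5488 = -420*1/5488 = -15/196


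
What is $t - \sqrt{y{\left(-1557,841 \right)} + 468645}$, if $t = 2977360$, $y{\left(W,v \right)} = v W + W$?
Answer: $2977360 - i \sqrt{842349} \approx 2.9774 \cdot 10^{6} - 917.8 i$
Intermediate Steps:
$y{\left(W,v \right)} = W + W v$ ($y{\left(W,v \right)} = W v + W = W + W v$)
$t - \sqrt{y{\left(-1557,841 \right)} + 468645} = 2977360 - \sqrt{- 1557 \left(1 + 841\right) + 468645} = 2977360 - \sqrt{\left(-1557\right) 842 + 468645} = 2977360 - \sqrt{-1310994 + 468645} = 2977360 - \sqrt{-842349} = 2977360 - i \sqrt{842349}$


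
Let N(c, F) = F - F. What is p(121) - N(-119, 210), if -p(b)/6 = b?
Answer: -726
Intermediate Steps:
N(c, F) = 0
p(b) = -6*b
p(121) - N(-119, 210) = -6*121 - 1*0 = -726 + 0 = -726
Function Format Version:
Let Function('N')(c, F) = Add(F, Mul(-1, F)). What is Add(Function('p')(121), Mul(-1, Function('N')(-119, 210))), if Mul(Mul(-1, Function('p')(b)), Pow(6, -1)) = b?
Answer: -726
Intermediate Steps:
Function('N')(c, F) = 0
Function('p')(b) = Mul(-6, b)
Add(Function('p')(121), Mul(-1, Function('N')(-119, 210))) = Add(Mul(-6, 121), Mul(-1, 0)) = Add(-726, 0) = -726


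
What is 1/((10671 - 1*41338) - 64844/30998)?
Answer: -15499/475340255 ≈ -3.2606e-5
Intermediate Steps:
1/((10671 - 1*41338) - 64844/30998) = 1/((10671 - 41338) - 64844*1/30998) = 1/(-30667 - 32422/15499) = 1/(-475340255/15499) = -15499/475340255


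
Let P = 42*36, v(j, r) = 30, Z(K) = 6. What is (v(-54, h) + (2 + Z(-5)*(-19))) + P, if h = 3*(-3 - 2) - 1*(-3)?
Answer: 1430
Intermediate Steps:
h = -12 (h = 3*(-5) + 3 = -15 + 3 = -12)
P = 1512
(v(-54, h) + (2 + Z(-5)*(-19))) + P = (30 + (2 + 6*(-19))) + 1512 = (30 + (2 - 114)) + 1512 = (30 - 112) + 1512 = -82 + 1512 = 1430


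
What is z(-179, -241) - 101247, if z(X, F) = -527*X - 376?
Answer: -7290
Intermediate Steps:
z(X, F) = -376 - 527*X
z(-179, -241) - 101247 = (-376 - 527*(-179)) - 101247 = (-376 + 94333) - 101247 = 93957 - 101247 = -7290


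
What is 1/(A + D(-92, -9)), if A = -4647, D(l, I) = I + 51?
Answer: -1/4605 ≈ -0.00021716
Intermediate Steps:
D(l, I) = 51 + I
1/(A + D(-92, -9)) = 1/(-4647 + (51 - 9)) = 1/(-4647 + 42) = 1/(-4605) = -1/4605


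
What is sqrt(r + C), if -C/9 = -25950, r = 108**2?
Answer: 3*sqrt(27246) ≈ 495.19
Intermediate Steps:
r = 11664
C = 233550 (C = -9*(-25950) = 233550)
sqrt(r + C) = sqrt(11664 + 233550) = sqrt(245214) = 3*sqrt(27246)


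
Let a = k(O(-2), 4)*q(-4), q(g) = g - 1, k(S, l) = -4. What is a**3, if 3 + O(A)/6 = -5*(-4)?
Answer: 8000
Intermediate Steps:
O(A) = 102 (O(A) = -18 + 6*(-5*(-4)) = -18 + 6*20 = -18 + 120 = 102)
q(g) = -1 + g
a = 20 (a = -4*(-1 - 4) = -4*(-5) = 20)
a**3 = 20**3 = 8000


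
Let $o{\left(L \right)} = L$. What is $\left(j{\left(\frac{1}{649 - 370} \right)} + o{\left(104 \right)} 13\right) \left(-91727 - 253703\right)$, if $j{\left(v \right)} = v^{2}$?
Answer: $- \frac{36353410029190}{77841} \approx -4.6702 \cdot 10^{8}$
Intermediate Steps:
$\left(j{\left(\frac{1}{649 - 370} \right)} + o{\left(104 \right)} 13\right) \left(-91727 - 253703\right) = \left(\left(\frac{1}{649 - 370}\right)^{2} + 104 \cdot 13\right) \left(-91727 - 253703\right) = \left(\left(\frac{1}{279}\right)^{2} + 1352\right) \left(-345430\right) = \left(\frac{1}{77841} + 1352\right) \left(-345430\right) = \frac{105241033}{77841} \left(-345430\right) = - \frac{36353410029190}{77841}$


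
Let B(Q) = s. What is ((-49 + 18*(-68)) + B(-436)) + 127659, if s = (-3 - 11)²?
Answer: 126582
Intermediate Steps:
s = 196 (s = (-14)² = 196)
B(Q) = 196
((-49 + 18*(-68)) + B(-436)) + 127659 = ((-49 + 18*(-68)) + 196) + 127659 = ((-49 - 1224) + 196) + 127659 = (-1273 + 196) + 127659 = -1077 + 127659 = 126582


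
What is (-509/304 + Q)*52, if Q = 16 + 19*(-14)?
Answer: -994617/76 ≈ -13087.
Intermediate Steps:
Q = -250 (Q = 16 - 266 = -250)
(-509/304 + Q)*52 = (-509/304 - 250)*52 = -76509/304*52 = -994617/76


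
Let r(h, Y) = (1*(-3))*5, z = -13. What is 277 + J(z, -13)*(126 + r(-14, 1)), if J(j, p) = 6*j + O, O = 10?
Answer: -7271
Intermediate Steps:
r(h, Y) = -15 (r(h, Y) = -3*5 = -15)
J(j, p) = 10 + 6*j (J(j, p) = 6*j + 10 = 10 + 6*j)
277 + J(z, -13)*(126 + r(-14, 1)) = 277 + (10 + 6*(-13))*(126 - 15) = 277 + (10 - 78)*111 = 277 - 68*111 = 277 - 7548 = -7271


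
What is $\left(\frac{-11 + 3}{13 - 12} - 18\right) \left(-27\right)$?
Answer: $702$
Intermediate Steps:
$\left(\frac{-11 + 3}{13 - 12} - 18\right) \left(-27\right) = \left(- \frac{8}{1} - 18\right) \left(-27\right) = \left(\left(-8\right) 1 - 18\right) \left(-27\right) = \left(-8 - 18\right) \left(-27\right) = \left(-26\right) \left(-27\right) = 702$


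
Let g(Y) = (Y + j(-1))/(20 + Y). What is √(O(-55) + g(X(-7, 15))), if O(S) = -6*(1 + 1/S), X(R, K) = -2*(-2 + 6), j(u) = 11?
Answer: I*√68255/110 ≈ 2.3751*I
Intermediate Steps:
X(R, K) = -8 (X(R, K) = -2*4 = -8)
O(S) = -6 - 6/S
g(Y) = (11 + Y)/(20 + Y) (g(Y) = (Y + 11)/(20 + Y) = (11 + Y)/(20 + Y))
√(O(-55) + g(X(-7, 15))) = √((-6 - 6/(-55)) + (11 - 8)/(20 - 8)) = √((-6 - 6*(-1/55)) + 3/12) = √((-6 + 6/55) + (1/12)*3) = √(-324/55 + ¼) = √(-1241/220) = I*√68255/110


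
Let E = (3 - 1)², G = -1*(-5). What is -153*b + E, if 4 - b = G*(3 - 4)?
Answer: -1373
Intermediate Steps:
G = 5
b = 9 (b = 4 - 5*(3 - 4) = 4 - 5*(-1) = 4 - 1*(-5) = 4 + 5 = 9)
E = 4 (E = 2² = 4)
-153*b + E = -153*9 + 4 = -1377 + 4 = -1373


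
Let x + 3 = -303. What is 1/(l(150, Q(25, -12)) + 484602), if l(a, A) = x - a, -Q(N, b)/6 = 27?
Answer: 1/484146 ≈ 2.0655e-6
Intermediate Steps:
x = -306 (x = -3 - 303 = -306)
Q(N, b) = -162 (Q(N, b) = -6*27 = -162)
l(a, A) = -306 - a
1/(l(150, Q(25, -12)) + 484602) = 1/((-306 - 1*150) + 484602) = 1/((-306 - 150) + 484602) = 1/(-456 + 484602) = 1/484146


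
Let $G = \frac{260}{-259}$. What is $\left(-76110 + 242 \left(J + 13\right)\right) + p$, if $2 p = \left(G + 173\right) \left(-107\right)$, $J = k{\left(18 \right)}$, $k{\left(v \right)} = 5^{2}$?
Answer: $- \frac{39427981}{518} \approx -76116.0$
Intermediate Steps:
$G = - \frac{260}{259}$ ($G = 260 \left(- \frac{1}{259}\right) = - \frac{260}{259} \approx -1.0039$)
$k{\left(v \right)} = 25$
$J = 25$
$p = - \frac{4766529}{518}$ ($p = \frac{\left(- \frac{260}{259} + 173\right) \left(-107\right)}{2} = \frac{\frac{44547}{259} \left(-107\right)}{2} = \frac{1}{2} \left(- \frac{4766529}{259}\right) = - \frac{4766529}{518} \approx -9201.8$)
$\left(-76110 + 242 \left(J + 13\right)\right) + p = \left(-76110 + 242 \left(25 + 13\right)\right) - \frac{4766529}{518} = \left(-76110 + 242 \cdot 38\right) - \frac{4766529}{518} = \left(-76110 + 9196\right) - \frac{4766529}{518} = -66914 - \frac{4766529}{518} = - \frac{39427981}{518}$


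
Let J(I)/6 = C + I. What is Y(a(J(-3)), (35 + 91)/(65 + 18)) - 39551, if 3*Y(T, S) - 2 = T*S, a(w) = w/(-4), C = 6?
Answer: -9848600/249 ≈ -39553.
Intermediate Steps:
J(I) = 36 + 6*I (J(I) = 6*(6 + I) = 36 + 6*I)
a(w) = -w/4 (a(w) = w*(-1/4) = -w/4)
Y(T, S) = 2/3 + S*T/3 (Y(T, S) = 2/3 + (T*S)/3 = 2/3 + (S*T)/3 = 2/3 + S*T/3)
Y(a(J(-3)), (35 + 91)/(65 + 18)) - 39551 = (2/3 + ((35 + 91)/(65 + 18))*(-(36 + 6*(-3))/4)/3) - 39551 = (2/3 + (126/83)*(-(36 - 18)/4)/3) - 39551 = (2/3 + (126*(1/83))*(-1/4*18)/3) - 39551 = (2/3 + (1/3)*(126/83)*(-9/2)) - 39551 = (2/3 - 189/83) - 39551 = -401/249 - 39551 = -9848600/249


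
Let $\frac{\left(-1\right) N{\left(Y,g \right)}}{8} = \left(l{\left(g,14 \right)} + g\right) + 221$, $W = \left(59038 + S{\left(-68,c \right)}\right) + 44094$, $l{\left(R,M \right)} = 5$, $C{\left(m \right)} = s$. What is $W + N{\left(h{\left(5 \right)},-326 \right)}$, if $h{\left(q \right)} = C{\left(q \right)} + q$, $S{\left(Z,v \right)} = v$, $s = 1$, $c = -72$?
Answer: $103860$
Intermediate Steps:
$C{\left(m \right)} = 1$
$h{\left(q \right)} = 1 + q$
$W = 103060$ ($W = \left(59038 - 72\right) + 44094 = 58966 + 44094 = 103060$)
$N{\left(Y,g \right)} = -1808 - 8 g$ ($N{\left(Y,g \right)} = - 8 \left(\left(5 + g\right) + 221\right) = - 8 \left(226 + g\right) = -1808 - 8 g$)
$W + N{\left(h{\left(5 \right)},-326 \right)} = 103060 - -800 = 103060 + \left(-1808 + 2608\right) = 103060 + 800 = 103860$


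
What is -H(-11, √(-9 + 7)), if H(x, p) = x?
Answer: 11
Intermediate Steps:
-H(-11, √(-9 + 7)) = -1*(-11) = 11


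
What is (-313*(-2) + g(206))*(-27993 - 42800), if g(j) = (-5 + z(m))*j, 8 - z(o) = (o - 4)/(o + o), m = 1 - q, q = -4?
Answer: -433040781/5 ≈ -8.6608e+7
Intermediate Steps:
m = 5 (m = 1 - 1*(-4) = 1 + 4 = 5)
z(o) = 8 - (-4 + o)/(2*o) (z(o) = 8 - (o - 4)/(o + o) = 8 - (-4 + o)/(2*o))
g(j) = 29*j/10 (g(j) = (-5 + (15/2 + 2/5))*j = (-5 + 79/10)*j = 29*j/10)
(-313*(-2) + g(206))*(-27993 - 42800) = (-313*(-2) + (29/10)*206)*(-27993 - 42800) = (626 + 2987/5)*(-70793) = (6117/5)*(-70793) = -433040781/5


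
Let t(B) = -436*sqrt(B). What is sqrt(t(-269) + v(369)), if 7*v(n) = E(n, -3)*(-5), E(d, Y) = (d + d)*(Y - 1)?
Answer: 2*sqrt(25830 - 5341*I*sqrt(269))/7 ≈ 69.152 - 51.705*I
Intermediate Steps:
E(d, Y) = 2*d*(-1 + Y) (E(d, Y) = (2*d)*(-1 + Y) = 2*d*(-1 + Y))
v(n) = 40*n/7 (v(n) = ((2*n*(-1 - 3))*(-5))/7 = ((2*n*(-4))*(-5))/7 = (-8*n*(-5))/7 = (40*n)/7 = 40*n/7)
sqrt(t(-269) + v(369)) = sqrt(-436*I*sqrt(269) + (40/7)*369) = sqrt(-436*I*sqrt(269) + 14760/7) = sqrt(14760/7 - 436*I*sqrt(269))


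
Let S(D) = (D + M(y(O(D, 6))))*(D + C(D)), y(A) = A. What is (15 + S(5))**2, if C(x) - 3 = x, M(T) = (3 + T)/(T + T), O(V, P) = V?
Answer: 204304/25 ≈ 8172.2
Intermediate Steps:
M(T) = (3 + T)/(2*T) (M(T) = (3 + T)/((2*T)) = (3 + T)*(1/(2*T)) = (3 + T)/(2*T))
C(x) = 3 + x
S(D) = (3 + 2*D)*(D + (3 + D)/(2*D)) (S(D) = (D + (3 + D)/(2*D))*(D + (3 + D)) = (D + (3 + D)/(2*D))*(3 + 2*D) = (3 + 2*D)*(D + (3 + D)/(2*D)))
(15 + S(5))**2 = (15 + (9/2 + 2*5**2 + 4*5 + (9/2)/5))**2 = (15 + (9/2 + 2*25 + 20 + (9/2)*(1/5)))**2 = (15 + (9/2 + 50 + 20 + 9/10))**2 = (15 + 377/5)**2 = (452/5)**2 = 204304/25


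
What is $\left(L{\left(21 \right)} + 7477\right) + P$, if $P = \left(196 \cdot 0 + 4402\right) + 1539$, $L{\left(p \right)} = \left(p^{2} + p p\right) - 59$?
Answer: $14241$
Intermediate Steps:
$L{\left(p \right)} = -59 + 2 p^{2}$ ($L{\left(p \right)} = \left(p^{2} + p^{2}\right) - 59 = 2 p^{2} - 59 = -59 + 2 p^{2}$)
$P = 5941$ ($P = \left(0 + 4402\right) + 1539 = 4402 + 1539 = 5941$)
$\left(L{\left(21 \right)} + 7477\right) + P = \left(\left(-59 + 2 \cdot 21^{2}\right) + 7477\right) + 5941 = \left(\left(-59 + 2 \cdot 441\right) + 7477\right) + 5941 = \left(\left(-59 + 882\right) + 7477\right) + 5941 = \left(823 + 7477\right) + 5941 = 8300 + 5941 = 14241$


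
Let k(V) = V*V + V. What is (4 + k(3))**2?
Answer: 256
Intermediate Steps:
k(V) = V + V**2 (k(V) = V**2 + V = V + V**2)
(4 + k(3))**2 = (4 + 3*(1 + 3))**2 = (4 + 3*4)**2 = (4 + 12)**2 = 16**2 = 256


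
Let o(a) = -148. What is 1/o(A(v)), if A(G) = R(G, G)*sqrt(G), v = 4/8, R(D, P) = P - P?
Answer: -1/148 ≈ -0.0067568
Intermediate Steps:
R(D, P) = 0
v = 1/2 (v = 4*(1/8) = 1/2 ≈ 0.50000)
A(G) = 0 (A(G) = 0*sqrt(G) = 0)
1/o(A(v)) = 1/(-148) = -1/148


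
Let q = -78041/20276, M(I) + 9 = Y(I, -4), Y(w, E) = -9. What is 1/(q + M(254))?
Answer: -20276/443009 ≈ -0.045769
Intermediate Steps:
M(I) = -18 (M(I) = -9 - 9 = -18)
q = -78041/20276 (q = -78041*1/20276 = -78041/20276 ≈ -3.8489)
1/(q + M(254)) = 1/(-78041/20276 - 18) = 1/(-443009/20276) = -20276/443009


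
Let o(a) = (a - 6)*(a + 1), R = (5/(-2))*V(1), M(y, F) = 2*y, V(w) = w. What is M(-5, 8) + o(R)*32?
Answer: 398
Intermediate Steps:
R = -5/2 (R = (5/(-2))*1 = (5*(-½))*1 = -5/2*1 = -5/2 ≈ -2.5000)
o(a) = (1 + a)*(-6 + a) (o(a) = (-6 + a)*(1 + a) = (1 + a)*(-6 + a))
M(-5, 8) + o(R)*32 = 2*(-5) + (-6 + (-5/2)² - 5*(-5/2))*32 = -10 + (-6 + 25/4 + 25/2)*32 = -10 + (51/4)*32 = -10 + 408 = 398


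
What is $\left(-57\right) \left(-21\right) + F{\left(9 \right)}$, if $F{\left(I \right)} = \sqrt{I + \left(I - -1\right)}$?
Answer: $1197 + \sqrt{19} \approx 1201.4$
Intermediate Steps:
$F{\left(I \right)} = \sqrt{1 + 2 I}$ ($F{\left(I \right)} = \sqrt{I + \left(I + 1\right)} = \sqrt{I + \left(1 + I\right)} = \sqrt{1 + 2 I}$)
$\left(-57\right) \left(-21\right) + F{\left(9 \right)} = \left(-57\right) \left(-21\right) + \sqrt{1 + 2 \cdot 9} = 1197 + \sqrt{1 + 18} = 1197 + \sqrt{19}$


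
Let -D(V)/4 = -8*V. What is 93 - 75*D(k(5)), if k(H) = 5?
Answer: -11907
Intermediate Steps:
D(V) = 32*V (D(V) = -(-32)*V = 32*V)
93 - 75*D(k(5)) = 93 - 2400*5 = 93 - 75*160 = 93 - 12000 = -11907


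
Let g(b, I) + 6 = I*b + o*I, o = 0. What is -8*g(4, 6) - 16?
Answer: -160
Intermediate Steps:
g(b, I) = -6 + I*b (g(b, I) = -6 + (I*b + 0*I) = -6 + (I*b + 0) = -6 + I*b)
-8*g(4, 6) - 16 = -8*(-6 + 6*4) - 16 = -8*(-6 + 24) - 16 = -8*18 - 16 = -144 - 16 = -160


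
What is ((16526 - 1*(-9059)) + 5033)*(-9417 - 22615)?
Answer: -980755776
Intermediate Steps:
((16526 - 1*(-9059)) + 5033)*(-9417 - 22615) = ((16526 + 9059) + 5033)*(-32032) = (25585 + 5033)*(-32032) = 30618*(-32032) = -980755776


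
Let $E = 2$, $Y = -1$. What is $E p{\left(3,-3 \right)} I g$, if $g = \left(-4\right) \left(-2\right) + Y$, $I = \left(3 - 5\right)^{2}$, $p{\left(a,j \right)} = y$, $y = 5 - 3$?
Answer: $112$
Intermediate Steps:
$y = 2$ ($y = 5 - 3 = 2$)
$p{\left(a,j \right)} = 2$
$I = 4$ ($I = \left(-2\right)^{2} = 4$)
$g = 7$ ($g = \left(-4\right) \left(-2\right) - 1 = 8 - 1 = 7$)
$E p{\left(3,-3 \right)} I g = 2 \cdot 2 \cdot 4 \cdot 7 = 4 \cdot 4 \cdot 7 = 16 \cdot 7 = 112$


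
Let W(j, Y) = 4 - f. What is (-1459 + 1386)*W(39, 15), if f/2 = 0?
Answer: -292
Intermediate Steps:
f = 0 (f = 2*0 = 0)
W(j, Y) = 4 (W(j, Y) = 4 - 1*0 = 4 + 0 = 4)
(-1459 + 1386)*W(39, 15) = (-1459 + 1386)*4 = -73*4 = -292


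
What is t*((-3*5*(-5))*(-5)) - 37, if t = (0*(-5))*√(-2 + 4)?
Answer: -37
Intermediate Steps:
t = 0 (t = 0*√2 = 0)
t*((-3*5*(-5))*(-5)) - 37 = 0*((-3*5*(-5))*(-5)) - 37 = 0*(-15*(-5)*(-5)) - 37 = 0*(75*(-5)) - 37 = 0*(-375) - 37 = 0 - 37 = -37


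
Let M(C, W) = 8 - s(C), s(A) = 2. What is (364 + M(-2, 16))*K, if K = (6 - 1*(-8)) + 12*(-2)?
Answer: -3700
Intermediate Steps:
M(C, W) = 6 (M(C, W) = 8 - 1*2 = 8 - 2 = 6)
K = -10 (K = (6 + 8) - 24 = 14 - 24 = -10)
(364 + M(-2, 16))*K = (364 + 6)*(-10) = 370*(-10) = -3700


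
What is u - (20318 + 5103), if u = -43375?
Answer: -68796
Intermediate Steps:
u - (20318 + 5103) = -43375 - (20318 + 5103) = -43375 - 1*25421 = -43375 - 25421 = -68796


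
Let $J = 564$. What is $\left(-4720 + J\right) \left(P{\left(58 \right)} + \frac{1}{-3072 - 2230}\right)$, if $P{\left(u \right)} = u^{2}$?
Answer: $- \frac{37063056306}{2651} \approx -1.3981 \cdot 10^{7}$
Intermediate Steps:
$\left(-4720 + J\right) \left(P{\left(58 \right)} + \frac{1}{-3072 - 2230}\right) = \left(-4720 + 564\right) \left(58^{2} + \frac{1}{-3072 - 2230}\right) = - 4156 \left(3364 + \frac{1}{-5302}\right) = - 4156 \left(3364 - \frac{1}{5302}\right) = \left(-4156\right) \frac{17835927}{5302} = - \frac{37063056306}{2651}$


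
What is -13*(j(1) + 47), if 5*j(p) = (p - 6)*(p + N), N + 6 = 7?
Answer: -585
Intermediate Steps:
N = 1 (N = -6 + 7 = 1)
j(p) = (1 + p)*(-6 + p)/5 (j(p) = ((p - 6)*(p + 1))/5 = ((-6 + p)*(1 + p))/5 = ((1 + p)*(-6 + p))/5 = (1 + p)*(-6 + p)/5)
-13*(j(1) + 47) = -13*((-6/5 - 1*1 + (⅕)*1²) + 47) = -13*((-6/5 - 1 + (⅕)*1) + 47) = -13*((-6/5 - 1 + ⅕) + 47) = -13*(-2 + 47) = -13*45 = -585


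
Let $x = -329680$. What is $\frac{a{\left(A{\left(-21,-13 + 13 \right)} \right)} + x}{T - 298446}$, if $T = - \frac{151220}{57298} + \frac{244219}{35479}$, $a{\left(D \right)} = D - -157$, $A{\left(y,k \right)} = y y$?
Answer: $\frac{334491407464422}{303347502785525} \approx 1.1027$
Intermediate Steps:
$A{\left(y,k \right)} = y^{2}$
$a{\left(D \right)} = 157 + D$ ($a{\left(D \right)} = D + 157 = 157 + D$)
$T = \frac{4314062941}{1016437871}$ ($T = \left(-151220\right) \frac{1}{57298} + 244219 \cdot \frac{1}{35479} = - \frac{75610}{28649} + \frac{244219}{35479} = \frac{4314062941}{1016437871} \approx 4.2443$)
$\frac{a{\left(A{\left(-21,-13 + 13 \right)} \right)} + x}{T - 298446} = \frac{\left(157 + \left(-21\right)^{2}\right) - 329680}{\frac{4314062941}{1016437871} - 298446} = \frac{\left(157 + 441\right) - 329680}{- \frac{303347502785525}{1016437871}} = \left(598 - 329680\right) \left(- \frac{1016437871}{303347502785525}\right) = \left(-329082\right) \left(- \frac{1016437871}{303347502785525}\right) = \frac{334491407464422}{303347502785525}$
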